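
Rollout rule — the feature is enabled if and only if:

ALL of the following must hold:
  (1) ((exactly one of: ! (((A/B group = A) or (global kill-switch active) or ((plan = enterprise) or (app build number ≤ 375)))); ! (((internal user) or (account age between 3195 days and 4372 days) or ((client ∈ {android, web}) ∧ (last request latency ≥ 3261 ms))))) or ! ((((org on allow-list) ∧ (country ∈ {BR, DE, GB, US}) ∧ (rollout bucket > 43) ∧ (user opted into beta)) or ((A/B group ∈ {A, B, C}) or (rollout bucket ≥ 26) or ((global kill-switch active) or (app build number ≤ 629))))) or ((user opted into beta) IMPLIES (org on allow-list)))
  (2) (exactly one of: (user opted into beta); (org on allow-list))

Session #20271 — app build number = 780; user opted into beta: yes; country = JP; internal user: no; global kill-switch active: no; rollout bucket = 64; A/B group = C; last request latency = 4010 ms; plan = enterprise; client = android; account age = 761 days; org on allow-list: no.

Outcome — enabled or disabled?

Disabled

Atomic conditions:
  A/B group = A: C == A is false
  global kill-switch active: no → false
  plan = enterprise: enterprise == enterprise is true
  app build number ≤ 375: 780 ≤ 375 is false
  internal user: no → false
  account age between 3195 days and 4372 days: 761 in [3195, 4372] is false
  client ∈ {android, web}: android is in the set → true
  last request latency ≥ 3261 ms: 4010 ≥ 3261 is true
  org on allow-list: no → false
  country ∈ {BR, DE, GB, US}: JP is not in the set → false
  rollout bucket > 43: 64 > 43 is true
  user opted into beta: yes → true
  A/B group ∈ {A, B, C}: C is in the set → true
  rollout bucket ≥ 26: 64 ≥ 26 is true
  app build number ≤ 629: 780 ≤ 629 is false
Combine:
[1.1.1.1.3] true OR false = true
[1.1.1.1] false OR false OR true = true
[1.1.1] NOT true = false
[1.1.2.1.3] true AND true = true
[1.1.2.1] false OR false OR true = true
[1.1.2] NOT true = false
[1.1] exactly-one(false, false) = false
[1.2.1.1] false AND false AND true AND true = false
[1.2.1.2.3] false OR false = false
[1.2.1.2] true OR true OR false = true
[1.2.1] false OR true = true
[1.2] NOT true = false
[1.3] true → false = false
[1] false OR false OR false = false
[2] exactly-one(true, false) = true
[root] false AND true = false
Overall: false → disabled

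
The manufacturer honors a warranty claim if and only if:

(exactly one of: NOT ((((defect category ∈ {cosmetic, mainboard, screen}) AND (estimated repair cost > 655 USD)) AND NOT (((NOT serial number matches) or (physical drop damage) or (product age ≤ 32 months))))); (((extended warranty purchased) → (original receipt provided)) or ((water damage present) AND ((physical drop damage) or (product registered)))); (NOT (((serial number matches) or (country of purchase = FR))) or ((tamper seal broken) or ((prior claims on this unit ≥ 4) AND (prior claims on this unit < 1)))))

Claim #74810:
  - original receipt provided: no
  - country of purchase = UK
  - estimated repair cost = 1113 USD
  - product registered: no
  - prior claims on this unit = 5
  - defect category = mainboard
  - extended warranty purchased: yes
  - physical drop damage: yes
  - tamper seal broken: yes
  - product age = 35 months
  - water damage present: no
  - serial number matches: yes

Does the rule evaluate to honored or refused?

Refused

Atomic conditions:
  defect category ∈ {cosmetic, mainboard, screen}: mainboard is in the set → true
  estimated repair cost > 655 USD: 1113 > 655 is true
  NOT serial number matches: yes → false
  physical drop damage: yes → true
  product age ≤ 32 months: 35 ≤ 32 is false
  extended warranty purchased: yes → true
  original receipt provided: no → false
  water damage present: no → false
  product registered: no → false
  serial number matches: yes → true
  country of purchase = FR: UK == FR is false
  tamper seal broken: yes → true
  prior claims on this unit ≥ 4: 5 ≥ 4 is true
  prior claims on this unit < 1: 5 < 1 is false
Combine:
[1.1.1] true AND true = true
[1.1.2.1] false OR true OR false = true
[1.1.2] NOT true = false
[1.1] true AND false = false
[1] NOT false = true
[2.1] true → false = false
[2.2.2] true OR false = true
[2.2] false AND true = false
[2] false OR false = false
[3.1.1] true OR false = true
[3.1] NOT true = false
[3.2.2] true AND false = false
[3.2] true OR false = true
[3] false OR true = true
[root] exactly-one(true, false, true) = false
Overall: false → refused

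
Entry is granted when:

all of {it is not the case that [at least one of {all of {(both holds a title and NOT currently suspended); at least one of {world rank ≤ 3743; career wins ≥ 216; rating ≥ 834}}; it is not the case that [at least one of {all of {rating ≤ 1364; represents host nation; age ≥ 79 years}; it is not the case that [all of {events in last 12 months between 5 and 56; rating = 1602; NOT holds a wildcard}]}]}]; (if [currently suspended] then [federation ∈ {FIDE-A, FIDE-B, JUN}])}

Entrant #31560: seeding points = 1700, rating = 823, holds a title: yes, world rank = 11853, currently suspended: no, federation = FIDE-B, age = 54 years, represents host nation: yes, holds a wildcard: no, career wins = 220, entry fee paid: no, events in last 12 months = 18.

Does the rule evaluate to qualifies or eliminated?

Eliminated

Atomic conditions:
  holds a title: yes → true
  NOT currently suspended: no → true
  world rank ≤ 3743: 11853 ≤ 3743 is false
  career wins ≥ 216: 220 ≥ 216 is true
  rating ≥ 834: 823 ≥ 834 is false
  rating ≤ 1364: 823 ≤ 1364 is true
  represents host nation: yes → true
  age ≥ 79 years: 54 ≥ 79 is false
  events in last 12 months between 5 and 56: 18 in [5, 56] is true
  rating = 1602: 823 == 1602 is false
  NOT holds a wildcard: no → true
  currently suspended: no → false
  federation ∈ {FIDE-A, FIDE-B, JUN}: FIDE-B is in the set → true
Combine:
[1.1.1.1] true AND true = true
[1.1.1.2] false OR true OR false = true
[1.1.1] true AND true = true
[1.1.2.1.1] true AND true AND false = false
[1.1.2.1.2.1] true AND false AND true = false
[1.1.2.1.2] NOT false = true
[1.1.2.1] false OR true = true
[1.1.2] NOT true = false
[1.1] true OR false = true
[1] NOT true = false
[2] false → true (antecedent false ⇒ implication holds) = true
[root] false AND true = false
Overall: false → eliminated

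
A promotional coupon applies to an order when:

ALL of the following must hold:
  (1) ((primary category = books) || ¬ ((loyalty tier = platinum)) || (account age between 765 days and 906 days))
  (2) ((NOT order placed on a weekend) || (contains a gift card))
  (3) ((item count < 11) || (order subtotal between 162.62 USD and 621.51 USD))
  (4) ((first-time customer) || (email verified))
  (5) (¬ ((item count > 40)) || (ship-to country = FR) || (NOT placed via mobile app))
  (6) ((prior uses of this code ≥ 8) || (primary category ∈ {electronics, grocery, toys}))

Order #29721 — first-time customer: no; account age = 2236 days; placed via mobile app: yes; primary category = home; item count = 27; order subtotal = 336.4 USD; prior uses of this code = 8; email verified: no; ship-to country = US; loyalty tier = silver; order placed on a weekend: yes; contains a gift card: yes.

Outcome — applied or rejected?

Rejected

Atomic conditions:
  primary category = books: home == books is false
  loyalty tier = platinum: silver == platinum is false
  account age between 765 days and 906 days: 2236 in [765, 906] is false
  NOT order placed on a weekend: yes → false
  contains a gift card: yes → true
  item count < 11: 27 < 11 is false
  order subtotal between 162.62 USD and 621.51 USD: 336.4 in [162.62, 621.51] is true
  first-time customer: no → false
  email verified: no → false
  item count > 40: 27 > 40 is false
  ship-to country = FR: US == FR is false
  NOT placed via mobile app: yes → false
  prior uses of this code ≥ 8: 8 ≥ 8 is true
  primary category ∈ {electronics, grocery, toys}: home is not in the set → false
Combine:
[1.2] NOT false = true
[1] false OR true OR false = true
[2] false OR true = true
[3] false OR true = true
[4] false OR false = false
[5.1] NOT false = true
[5] true OR false OR false = true
[6] true OR false = true
[root] true AND true AND true AND false AND true AND true = false
Overall: false → rejected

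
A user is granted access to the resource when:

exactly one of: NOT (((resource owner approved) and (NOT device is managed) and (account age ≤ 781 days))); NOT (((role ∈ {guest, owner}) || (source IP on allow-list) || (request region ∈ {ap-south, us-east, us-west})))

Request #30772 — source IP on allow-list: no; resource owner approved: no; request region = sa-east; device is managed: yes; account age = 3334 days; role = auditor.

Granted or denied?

Atomic conditions:
  resource owner approved: no → false
  NOT device is managed: yes → false
  account age ≤ 781 days: 3334 ≤ 781 is false
  role ∈ {guest, owner}: auditor is not in the set → false
  source IP on allow-list: no → false
  request region ∈ {ap-south, us-east, us-west}: sa-east is not in the set → false
Combine:
[1.1] false AND false AND false = false
[1] NOT false = true
[2.1] false OR false OR false = false
[2] NOT false = true
[root] exactly-one(true, true) = false
Overall: false → denied

Denied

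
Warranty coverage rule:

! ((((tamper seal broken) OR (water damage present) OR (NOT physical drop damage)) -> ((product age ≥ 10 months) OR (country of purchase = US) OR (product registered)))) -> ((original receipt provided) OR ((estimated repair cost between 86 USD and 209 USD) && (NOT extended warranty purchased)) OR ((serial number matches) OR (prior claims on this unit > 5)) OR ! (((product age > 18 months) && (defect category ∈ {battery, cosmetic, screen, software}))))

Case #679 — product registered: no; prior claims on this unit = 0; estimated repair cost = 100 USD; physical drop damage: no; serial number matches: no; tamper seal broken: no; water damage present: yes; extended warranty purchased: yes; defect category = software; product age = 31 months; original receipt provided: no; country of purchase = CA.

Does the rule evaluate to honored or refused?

Atomic conditions:
  tamper seal broken: no → false
  water damage present: yes → true
  NOT physical drop damage: no → true
  product age ≥ 10 months: 31 ≥ 10 is true
  country of purchase = US: CA == US is false
  product registered: no → false
  original receipt provided: no → false
  estimated repair cost between 86 USD and 209 USD: 100 in [86, 209] is true
  NOT extended warranty purchased: yes → false
  serial number matches: no → false
  prior claims on this unit > 5: 0 > 5 is false
  product age > 18 months: 31 > 18 is true
  defect category ∈ {battery, cosmetic, screen, software}: software is in the set → true
Combine:
[1.1.1] false OR true OR true = true
[1.1.2] true OR false OR false = true
[1.1] true → true = true
[1] NOT true = false
[2.2] true AND false = false
[2.3] false OR false = false
[2.4.1] true AND true = true
[2.4] NOT true = false
[2] false OR false OR false OR false = false
[root] false → false (antecedent false ⇒ implication holds) = true
Overall: true → honored

Honored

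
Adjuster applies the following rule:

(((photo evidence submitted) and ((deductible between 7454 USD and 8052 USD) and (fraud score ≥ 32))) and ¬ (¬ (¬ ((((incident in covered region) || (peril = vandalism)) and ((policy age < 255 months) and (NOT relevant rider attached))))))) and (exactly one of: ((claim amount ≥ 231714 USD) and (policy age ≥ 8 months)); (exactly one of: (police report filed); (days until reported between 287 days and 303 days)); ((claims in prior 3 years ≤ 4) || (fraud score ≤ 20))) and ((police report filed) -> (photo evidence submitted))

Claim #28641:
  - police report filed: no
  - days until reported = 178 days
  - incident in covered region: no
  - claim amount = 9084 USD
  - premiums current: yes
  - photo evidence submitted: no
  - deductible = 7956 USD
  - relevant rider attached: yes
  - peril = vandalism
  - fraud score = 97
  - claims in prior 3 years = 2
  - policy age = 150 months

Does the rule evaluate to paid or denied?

Atomic conditions:
  photo evidence submitted: no → false
  deductible between 7454 USD and 8052 USD: 7956 in [7454, 8052] is true
  fraud score ≥ 32: 97 ≥ 32 is true
  incident in covered region: no → false
  peril = vandalism: vandalism == vandalism is true
  policy age < 255 months: 150 < 255 is true
  NOT relevant rider attached: yes → false
  claim amount ≥ 231714 USD: 9084 ≥ 231714 is false
  policy age ≥ 8 months: 150 ≥ 8 is true
  police report filed: no → false
  days until reported between 287 days and 303 days: 178 in [287, 303] is false
  claims in prior 3 years ≤ 4: 2 ≤ 4 is true
  fraud score ≤ 20: 97 ≤ 20 is false
Combine:
[1.1.2] true AND true = true
[1.1] false AND true = false
[1.2.1.1.1.1] false OR true = true
[1.2.1.1.1.2] true AND false = false
[1.2.1.1.1] true AND false = false
[1.2.1.1] NOT false = true
[1.2.1] NOT true = false
[1.2] NOT false = true
[1] false AND true = false
[2.1] false AND true = false
[2.2] exactly-one(false, false) = false
[2.3] true OR false = true
[2] exactly-one(false, false, true) = true
[3] false → false (antecedent false ⇒ implication holds) = true
[root] false AND true AND true = false
Overall: false → denied

Denied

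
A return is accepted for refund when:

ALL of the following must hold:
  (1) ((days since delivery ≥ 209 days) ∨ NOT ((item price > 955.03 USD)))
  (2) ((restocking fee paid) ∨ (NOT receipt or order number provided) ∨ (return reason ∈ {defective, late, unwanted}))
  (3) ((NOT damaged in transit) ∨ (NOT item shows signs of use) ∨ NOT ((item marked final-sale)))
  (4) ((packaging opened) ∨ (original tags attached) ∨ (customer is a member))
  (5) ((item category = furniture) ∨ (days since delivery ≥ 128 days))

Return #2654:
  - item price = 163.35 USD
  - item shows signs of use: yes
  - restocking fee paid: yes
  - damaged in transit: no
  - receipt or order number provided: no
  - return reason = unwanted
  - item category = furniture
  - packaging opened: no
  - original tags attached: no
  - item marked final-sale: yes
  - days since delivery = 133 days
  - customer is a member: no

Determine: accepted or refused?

Atomic conditions:
  days since delivery ≥ 209 days: 133 ≥ 209 is false
  item price > 955.03 USD: 163.35 > 955.03 is false
  restocking fee paid: yes → true
  NOT receipt or order number provided: no → true
  return reason ∈ {defective, late, unwanted}: unwanted is in the set → true
  NOT damaged in transit: no → true
  NOT item shows signs of use: yes → false
  item marked final-sale: yes → true
  packaging opened: no → false
  original tags attached: no → false
  customer is a member: no → false
  item category = furniture: furniture == furniture is true
  days since delivery ≥ 128 days: 133 ≥ 128 is true
Combine:
[1.2] NOT false = true
[1] false OR true = true
[2] true OR true OR true = true
[3.3] NOT true = false
[3] true OR false OR false = true
[4] false OR false OR false = false
[5] true OR true = true
[root] true AND true AND true AND false AND true = false
Overall: false → refused

Refused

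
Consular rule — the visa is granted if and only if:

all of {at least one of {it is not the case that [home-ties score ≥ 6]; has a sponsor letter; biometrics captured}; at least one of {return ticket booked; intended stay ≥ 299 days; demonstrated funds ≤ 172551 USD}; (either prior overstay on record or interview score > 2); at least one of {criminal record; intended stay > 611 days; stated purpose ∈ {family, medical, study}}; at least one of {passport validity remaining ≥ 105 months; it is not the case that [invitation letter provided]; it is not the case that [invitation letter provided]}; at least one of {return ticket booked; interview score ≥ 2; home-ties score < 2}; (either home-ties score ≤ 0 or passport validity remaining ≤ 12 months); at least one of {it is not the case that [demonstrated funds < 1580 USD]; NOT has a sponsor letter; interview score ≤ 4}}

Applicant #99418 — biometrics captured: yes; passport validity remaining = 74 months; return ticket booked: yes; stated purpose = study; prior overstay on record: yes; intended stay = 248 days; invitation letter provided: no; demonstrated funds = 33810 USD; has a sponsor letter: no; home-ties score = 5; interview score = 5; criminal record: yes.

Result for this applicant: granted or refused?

Refused

Atomic conditions:
  home-ties score ≥ 6: 5 ≥ 6 is false
  has a sponsor letter: no → false
  biometrics captured: yes → true
  return ticket booked: yes → true
  intended stay ≥ 299 days: 248 ≥ 299 is false
  demonstrated funds ≤ 172551 USD: 33810 ≤ 172551 is true
  prior overstay on record: yes → true
  interview score > 2: 5 > 2 is true
  criminal record: yes → true
  intended stay > 611 days: 248 > 611 is false
  stated purpose ∈ {family, medical, study}: study is in the set → true
  passport validity remaining ≥ 105 months: 74 ≥ 105 is false
  invitation letter provided: no → false
  interview score ≥ 2: 5 ≥ 2 is true
  home-ties score < 2: 5 < 2 is false
  home-ties score ≤ 0: 5 ≤ 0 is false
  passport validity remaining ≤ 12 months: 74 ≤ 12 is false
  demonstrated funds < 1580 USD: 33810 < 1580 is false
  NOT has a sponsor letter: no → true
  interview score ≤ 4: 5 ≤ 4 is false
Combine:
[1.1] NOT false = true
[1] true OR false OR true = true
[2] true OR false OR true = true
[3] true OR true = true
[4] true OR false OR true = true
[5.2] NOT false = true
[5.3] NOT false = true
[5] false OR true OR true = true
[6] true OR true OR false = true
[7] false OR false = false
[8.1] NOT false = true
[8] true OR true OR false = true
[root] true AND true AND true AND true AND true AND true AND false AND true = false
Overall: false → refused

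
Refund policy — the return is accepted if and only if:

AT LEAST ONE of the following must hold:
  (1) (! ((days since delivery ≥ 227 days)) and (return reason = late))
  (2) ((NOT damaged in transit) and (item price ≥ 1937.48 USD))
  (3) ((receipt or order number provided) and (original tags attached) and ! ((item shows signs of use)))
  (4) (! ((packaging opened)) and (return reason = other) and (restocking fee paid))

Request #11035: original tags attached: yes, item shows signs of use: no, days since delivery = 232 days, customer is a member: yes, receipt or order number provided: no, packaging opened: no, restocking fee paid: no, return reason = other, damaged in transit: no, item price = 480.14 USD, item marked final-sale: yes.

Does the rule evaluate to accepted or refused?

Atomic conditions:
  days since delivery ≥ 227 days: 232 ≥ 227 is true
  return reason = late: other == late is false
  NOT damaged in transit: no → true
  item price ≥ 1937.48 USD: 480.14 ≥ 1937.48 is false
  receipt or order number provided: no → false
  original tags attached: yes → true
  item shows signs of use: no → false
  packaging opened: no → false
  return reason = other: other == other is true
  restocking fee paid: no → false
Combine:
[1.1] NOT true = false
[1] false AND false = false
[2] true AND false = false
[3.3] NOT false = true
[3] false AND true AND true = false
[4.1] NOT false = true
[4] true AND true AND false = false
[root] false OR false OR false OR false = false
Overall: false → refused

Refused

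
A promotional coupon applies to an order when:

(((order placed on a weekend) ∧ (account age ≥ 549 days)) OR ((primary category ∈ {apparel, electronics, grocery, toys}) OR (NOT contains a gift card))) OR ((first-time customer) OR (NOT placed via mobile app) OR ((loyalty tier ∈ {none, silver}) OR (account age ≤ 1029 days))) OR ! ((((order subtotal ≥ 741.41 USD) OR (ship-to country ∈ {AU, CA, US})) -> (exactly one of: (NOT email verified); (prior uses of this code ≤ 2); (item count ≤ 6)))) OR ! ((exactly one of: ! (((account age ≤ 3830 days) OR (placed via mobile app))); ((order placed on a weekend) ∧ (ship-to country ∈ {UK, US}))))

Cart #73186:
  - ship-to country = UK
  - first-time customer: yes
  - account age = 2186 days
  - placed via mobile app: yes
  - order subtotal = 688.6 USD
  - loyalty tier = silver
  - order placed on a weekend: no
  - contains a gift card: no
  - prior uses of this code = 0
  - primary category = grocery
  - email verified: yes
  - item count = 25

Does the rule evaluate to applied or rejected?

Atomic conditions:
  order placed on a weekend: no → false
  account age ≥ 549 days: 2186 ≥ 549 is true
  primary category ∈ {apparel, electronics, grocery, toys}: grocery is in the set → true
  NOT contains a gift card: no → true
  first-time customer: yes → true
  NOT placed via mobile app: yes → false
  loyalty tier ∈ {none, silver}: silver is in the set → true
  account age ≤ 1029 days: 2186 ≤ 1029 is false
  order subtotal ≥ 741.41 USD: 688.6 ≥ 741.41 is false
  ship-to country ∈ {AU, CA, US}: UK is not in the set → false
  NOT email verified: yes → false
  prior uses of this code ≤ 2: 0 ≤ 2 is true
  item count ≤ 6: 25 ≤ 6 is false
  account age ≤ 3830 days: 2186 ≤ 3830 is true
  placed via mobile app: yes → true
  ship-to country ∈ {UK, US}: UK is in the set → true
Combine:
[1.1] false AND true = false
[1.2] true OR true = true
[1] false OR true = true
[2.3] true OR false = true
[2] true OR false OR true = true
[3.1.1] false OR false = false
[3.1.2] exactly-one(false, true, false) = true
[3.1] false → true (antecedent false ⇒ implication holds) = true
[3] NOT true = false
[4.1.1.1] true OR true = true
[4.1.1] NOT true = false
[4.1.2] false AND true = false
[4.1] exactly-one(false, false) = false
[4] NOT false = true
[root] true OR true OR false OR true = true
Overall: true → applied

Applied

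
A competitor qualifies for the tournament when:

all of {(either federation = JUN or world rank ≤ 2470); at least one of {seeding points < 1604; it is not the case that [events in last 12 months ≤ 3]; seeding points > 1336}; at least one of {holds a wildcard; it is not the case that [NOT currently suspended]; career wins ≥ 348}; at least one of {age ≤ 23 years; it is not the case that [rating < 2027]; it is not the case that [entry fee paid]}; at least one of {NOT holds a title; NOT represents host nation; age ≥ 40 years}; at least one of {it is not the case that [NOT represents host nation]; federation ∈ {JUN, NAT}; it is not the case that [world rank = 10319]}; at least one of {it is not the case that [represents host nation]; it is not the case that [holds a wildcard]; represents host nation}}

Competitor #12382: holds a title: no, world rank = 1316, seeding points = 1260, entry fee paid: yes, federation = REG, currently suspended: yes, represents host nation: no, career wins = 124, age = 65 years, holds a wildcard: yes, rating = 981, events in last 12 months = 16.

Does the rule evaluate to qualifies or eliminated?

Eliminated

Atomic conditions:
  federation = JUN: REG == JUN is false
  world rank ≤ 2470: 1316 ≤ 2470 is true
  seeding points < 1604: 1260 < 1604 is true
  events in last 12 months ≤ 3: 16 ≤ 3 is false
  seeding points > 1336: 1260 > 1336 is false
  holds a wildcard: yes → true
  NOT currently suspended: yes → false
  career wins ≥ 348: 124 ≥ 348 is false
  age ≤ 23 years: 65 ≤ 23 is false
  rating < 2027: 981 < 2027 is true
  entry fee paid: yes → true
  NOT holds a title: no → true
  NOT represents host nation: no → true
  age ≥ 40 years: 65 ≥ 40 is true
  federation ∈ {JUN, NAT}: REG is not in the set → false
  world rank = 10319: 1316 == 10319 is false
  represents host nation: no → false
Combine:
[1] false OR true = true
[2.2] NOT false = true
[2] true OR true OR false = true
[3.2] NOT false = true
[3] true OR true OR false = true
[4.2] NOT true = false
[4.3] NOT true = false
[4] false OR false OR false = false
[5] true OR true OR true = true
[6.1] NOT true = false
[6.3] NOT false = true
[6] false OR false OR true = true
[7.1] NOT false = true
[7.2] NOT true = false
[7] true OR false OR false = true
[root] true AND true AND true AND false AND true AND true AND true = false
Overall: false → eliminated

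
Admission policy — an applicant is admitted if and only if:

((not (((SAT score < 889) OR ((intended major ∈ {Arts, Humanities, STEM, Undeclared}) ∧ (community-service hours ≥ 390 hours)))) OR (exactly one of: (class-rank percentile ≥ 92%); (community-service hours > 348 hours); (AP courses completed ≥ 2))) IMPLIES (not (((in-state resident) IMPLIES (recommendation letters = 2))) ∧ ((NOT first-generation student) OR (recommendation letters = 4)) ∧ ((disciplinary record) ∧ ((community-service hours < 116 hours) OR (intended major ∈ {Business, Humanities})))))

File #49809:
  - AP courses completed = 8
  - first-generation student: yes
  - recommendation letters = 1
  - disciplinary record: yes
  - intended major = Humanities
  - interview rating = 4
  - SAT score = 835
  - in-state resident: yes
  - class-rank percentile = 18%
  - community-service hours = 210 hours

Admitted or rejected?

Rejected

Atomic conditions:
  SAT score < 889: 835 < 889 is true
  intended major ∈ {Arts, Humanities, STEM, Undeclared}: Humanities is in the set → true
  community-service hours ≥ 390 hours: 210 ≥ 390 is false
  class-rank percentile ≥ 92%: 18 ≥ 92 is false
  community-service hours > 348 hours: 210 > 348 is false
  AP courses completed ≥ 2: 8 ≥ 2 is true
  in-state resident: yes → true
  recommendation letters = 2: 1 == 2 is false
  NOT first-generation student: yes → false
  recommendation letters = 4: 1 == 4 is false
  disciplinary record: yes → true
  community-service hours < 116 hours: 210 < 116 is false
  intended major ∈ {Business, Humanities}: Humanities is in the set → true
Combine:
[1.1.1.2] true AND false = false
[1.1.1] true OR false = true
[1.1] NOT true = false
[1.2] exactly-one(false, false, true) = true
[1] false OR true = true
[2.1.1] true → false = false
[2.1] NOT false = true
[2.2] false OR false = false
[2.3.2] false OR true = true
[2.3] true AND true = true
[2] true AND false AND true = false
[root] true → false = false
Overall: false → rejected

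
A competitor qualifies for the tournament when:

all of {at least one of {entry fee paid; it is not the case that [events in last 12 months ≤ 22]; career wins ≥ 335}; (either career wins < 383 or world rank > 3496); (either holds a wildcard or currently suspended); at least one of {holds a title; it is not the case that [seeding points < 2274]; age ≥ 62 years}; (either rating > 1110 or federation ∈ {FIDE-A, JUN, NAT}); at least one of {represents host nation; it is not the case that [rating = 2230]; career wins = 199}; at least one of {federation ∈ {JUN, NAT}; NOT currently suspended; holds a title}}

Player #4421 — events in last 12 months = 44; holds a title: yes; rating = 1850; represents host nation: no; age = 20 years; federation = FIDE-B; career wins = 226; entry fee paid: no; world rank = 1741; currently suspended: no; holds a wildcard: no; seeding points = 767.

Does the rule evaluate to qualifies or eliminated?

Eliminated

Atomic conditions:
  entry fee paid: no → false
  events in last 12 months ≤ 22: 44 ≤ 22 is false
  career wins ≥ 335: 226 ≥ 335 is false
  career wins < 383: 226 < 383 is true
  world rank > 3496: 1741 > 3496 is false
  holds a wildcard: no → false
  currently suspended: no → false
  holds a title: yes → true
  seeding points < 2274: 767 < 2274 is true
  age ≥ 62 years: 20 ≥ 62 is false
  rating > 1110: 1850 > 1110 is true
  federation ∈ {FIDE-A, JUN, NAT}: FIDE-B is not in the set → false
  represents host nation: no → false
  rating = 2230: 1850 == 2230 is false
  career wins = 199: 226 == 199 is false
  federation ∈ {JUN, NAT}: FIDE-B is not in the set → false
  NOT currently suspended: no → true
Combine:
[1.2] NOT false = true
[1] false OR true OR false = true
[2] true OR false = true
[3] false OR false = false
[4.2] NOT true = false
[4] true OR false OR false = true
[5] true OR false = true
[6.2] NOT false = true
[6] false OR true OR false = true
[7] false OR true OR true = true
[root] true AND true AND false AND true AND true AND true AND true = false
Overall: false → eliminated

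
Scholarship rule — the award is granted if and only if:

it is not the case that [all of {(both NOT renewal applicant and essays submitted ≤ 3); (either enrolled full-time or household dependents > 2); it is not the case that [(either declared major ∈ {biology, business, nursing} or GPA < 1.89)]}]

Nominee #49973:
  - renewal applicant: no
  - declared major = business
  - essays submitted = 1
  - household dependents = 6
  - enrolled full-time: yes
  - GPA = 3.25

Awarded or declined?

Awarded

Atomic conditions:
  NOT renewal applicant: no → true
  essays submitted ≤ 3: 1 ≤ 3 is true
  enrolled full-time: yes → true
  household dependents > 2: 6 > 2 is true
  declared major ∈ {biology, business, nursing}: business is in the set → true
  GPA < 1.89: 3.25 < 1.89 is false
Combine:
[1.1] true AND true = true
[1.2] true OR true = true
[1.3.1] true OR false = true
[1.3] NOT true = false
[1] true AND true AND false = false
[root] NOT false = true
Overall: true → awarded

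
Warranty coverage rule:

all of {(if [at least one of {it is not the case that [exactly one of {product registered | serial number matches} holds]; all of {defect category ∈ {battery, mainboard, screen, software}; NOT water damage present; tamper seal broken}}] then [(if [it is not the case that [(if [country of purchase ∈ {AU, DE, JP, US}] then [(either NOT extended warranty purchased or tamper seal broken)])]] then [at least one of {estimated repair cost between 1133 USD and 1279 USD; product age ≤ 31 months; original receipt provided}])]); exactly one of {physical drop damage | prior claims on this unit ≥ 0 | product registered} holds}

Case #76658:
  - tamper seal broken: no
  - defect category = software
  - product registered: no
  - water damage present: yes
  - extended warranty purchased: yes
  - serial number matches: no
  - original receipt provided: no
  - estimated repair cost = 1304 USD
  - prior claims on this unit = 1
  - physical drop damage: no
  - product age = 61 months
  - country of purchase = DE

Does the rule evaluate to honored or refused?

Refused

Atomic conditions:
  product registered: no → false
  serial number matches: no → false
  defect category ∈ {battery, mainboard, screen, software}: software is in the set → true
  NOT water damage present: yes → false
  tamper seal broken: no → false
  country of purchase ∈ {AU, DE, JP, US}: DE is in the set → true
  NOT extended warranty purchased: yes → false
  estimated repair cost between 1133 USD and 1279 USD: 1304 in [1133, 1279] is false
  product age ≤ 31 months: 61 ≤ 31 is false
  original receipt provided: no → false
  physical drop damage: no → false
  prior claims on this unit ≥ 0: 1 ≥ 0 is true
Combine:
[1.1.1.1] exactly-one(false, false) = false
[1.1.1] NOT false = true
[1.1.2] true AND false AND false = false
[1.1] true OR false = true
[1.2.1.1.2] false OR false = false
[1.2.1.1] true → false = false
[1.2.1] NOT false = true
[1.2.2] false OR false OR false = false
[1.2] true → false = false
[1] true → false = false
[2] exactly-one(false, true, false) = true
[root] false AND true = false
Overall: false → refused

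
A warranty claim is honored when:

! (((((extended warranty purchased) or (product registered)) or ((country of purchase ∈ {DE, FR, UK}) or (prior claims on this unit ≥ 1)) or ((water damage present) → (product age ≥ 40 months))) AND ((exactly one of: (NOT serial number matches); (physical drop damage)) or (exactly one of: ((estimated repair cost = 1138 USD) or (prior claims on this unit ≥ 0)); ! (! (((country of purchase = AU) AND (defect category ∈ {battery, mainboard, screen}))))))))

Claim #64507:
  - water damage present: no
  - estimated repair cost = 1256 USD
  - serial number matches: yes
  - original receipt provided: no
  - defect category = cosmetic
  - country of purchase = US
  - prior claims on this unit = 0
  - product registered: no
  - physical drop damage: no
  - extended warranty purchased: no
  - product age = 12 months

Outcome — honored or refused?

Refused

Atomic conditions:
  extended warranty purchased: no → false
  product registered: no → false
  country of purchase ∈ {DE, FR, UK}: US is not in the set → false
  prior claims on this unit ≥ 1: 0 ≥ 1 is false
  water damage present: no → false
  product age ≥ 40 months: 12 ≥ 40 is false
  NOT serial number matches: yes → false
  physical drop damage: no → false
  estimated repair cost = 1138 USD: 1256 == 1138 is false
  prior claims on this unit ≥ 0: 0 ≥ 0 is true
  country of purchase = AU: US == AU is false
  defect category ∈ {battery, mainboard, screen}: cosmetic is not in the set → false
Combine:
[1.1.1] false OR false = false
[1.1.2] false OR false = false
[1.1.3] false → false (antecedent false ⇒ implication holds) = true
[1.1] false OR false OR true = true
[1.2.1] exactly-one(false, false) = false
[1.2.2.1] false OR true = true
[1.2.2.2.1.1] false AND false = false
[1.2.2.2.1] NOT false = true
[1.2.2.2] NOT true = false
[1.2.2] exactly-one(true, false) = true
[1.2] false OR true = true
[1] true AND true = true
[root] NOT true = false
Overall: false → refused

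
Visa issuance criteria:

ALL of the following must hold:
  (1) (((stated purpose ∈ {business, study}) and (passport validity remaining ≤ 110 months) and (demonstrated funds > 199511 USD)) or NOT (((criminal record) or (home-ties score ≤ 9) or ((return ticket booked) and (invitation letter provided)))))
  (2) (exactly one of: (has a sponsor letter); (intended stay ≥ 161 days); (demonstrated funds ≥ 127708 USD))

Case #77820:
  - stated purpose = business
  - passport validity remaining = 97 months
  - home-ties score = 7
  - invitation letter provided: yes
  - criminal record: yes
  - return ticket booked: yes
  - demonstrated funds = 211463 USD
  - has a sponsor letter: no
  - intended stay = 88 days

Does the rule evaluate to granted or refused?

Granted

Atomic conditions:
  stated purpose ∈ {business, study}: business is in the set → true
  passport validity remaining ≤ 110 months: 97 ≤ 110 is true
  demonstrated funds > 199511 USD: 211463 > 199511 is true
  criminal record: yes → true
  home-ties score ≤ 9: 7 ≤ 9 is true
  return ticket booked: yes → true
  invitation letter provided: yes → true
  has a sponsor letter: no → false
  intended stay ≥ 161 days: 88 ≥ 161 is false
  demonstrated funds ≥ 127708 USD: 211463 ≥ 127708 is true
Combine:
[1.1] true AND true AND true = true
[1.2.1.3] true AND true = true
[1.2.1] true OR true OR true = true
[1.2] NOT true = false
[1] true OR false = true
[2] exactly-one(false, false, true) = true
[root] true AND true = true
Overall: true → granted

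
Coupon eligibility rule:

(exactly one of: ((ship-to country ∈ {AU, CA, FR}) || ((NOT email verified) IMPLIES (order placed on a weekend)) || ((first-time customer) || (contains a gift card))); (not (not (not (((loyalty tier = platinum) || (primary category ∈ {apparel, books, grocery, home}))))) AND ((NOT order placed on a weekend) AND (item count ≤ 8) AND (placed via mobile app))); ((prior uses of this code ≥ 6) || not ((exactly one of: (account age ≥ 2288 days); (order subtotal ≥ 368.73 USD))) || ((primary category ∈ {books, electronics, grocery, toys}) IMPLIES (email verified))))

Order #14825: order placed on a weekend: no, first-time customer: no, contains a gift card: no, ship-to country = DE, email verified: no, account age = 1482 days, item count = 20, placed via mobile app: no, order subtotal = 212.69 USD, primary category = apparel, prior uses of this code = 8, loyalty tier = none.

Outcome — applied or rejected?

Atomic conditions:
  ship-to country ∈ {AU, CA, FR}: DE is not in the set → false
  NOT email verified: no → true
  order placed on a weekend: no → false
  first-time customer: no → false
  contains a gift card: no → false
  loyalty tier = platinum: none == platinum is false
  primary category ∈ {apparel, books, grocery, home}: apparel is in the set → true
  NOT order placed on a weekend: no → true
  item count ≤ 8: 20 ≤ 8 is false
  placed via mobile app: no → false
  prior uses of this code ≥ 6: 8 ≥ 6 is true
  account age ≥ 2288 days: 1482 ≥ 2288 is false
  order subtotal ≥ 368.73 USD: 212.69 ≥ 368.73 is false
  primary category ∈ {books, electronics, grocery, toys}: apparel is not in the set → false
  email verified: no → false
Combine:
[1.2] true → false = false
[1.3] false OR false = false
[1] false OR false OR false = false
[2.1.1.1.1] false OR true = true
[2.1.1.1] NOT true = false
[2.1.1] NOT false = true
[2.1] NOT true = false
[2.2] true AND false AND false = false
[2] false AND false = false
[3.2.1] exactly-one(false, false) = false
[3.2] NOT false = true
[3.3] false → false (antecedent false ⇒ implication holds) = true
[3] true OR true OR true = true
[root] exactly-one(false, false, true) = true
Overall: true → applied

Applied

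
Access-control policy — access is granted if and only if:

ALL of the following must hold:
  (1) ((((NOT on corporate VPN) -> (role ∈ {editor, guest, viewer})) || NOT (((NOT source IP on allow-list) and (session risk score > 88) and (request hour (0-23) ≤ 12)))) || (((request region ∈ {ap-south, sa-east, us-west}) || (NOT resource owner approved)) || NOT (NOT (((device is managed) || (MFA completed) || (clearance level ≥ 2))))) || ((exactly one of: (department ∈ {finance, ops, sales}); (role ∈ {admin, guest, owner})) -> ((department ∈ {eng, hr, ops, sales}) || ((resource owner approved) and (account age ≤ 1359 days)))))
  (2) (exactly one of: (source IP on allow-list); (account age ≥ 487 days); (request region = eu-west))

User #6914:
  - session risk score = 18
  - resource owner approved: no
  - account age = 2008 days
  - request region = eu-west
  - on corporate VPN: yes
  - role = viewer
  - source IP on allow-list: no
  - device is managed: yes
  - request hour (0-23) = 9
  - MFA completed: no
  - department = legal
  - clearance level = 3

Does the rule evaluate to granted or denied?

Atomic conditions:
  NOT on corporate VPN: yes → false
  role ∈ {editor, guest, viewer}: viewer is in the set → true
  NOT source IP on allow-list: no → true
  session risk score > 88: 18 > 88 is false
  request hour (0-23) ≤ 12: 9 ≤ 12 is true
  request region ∈ {ap-south, sa-east, us-west}: eu-west is not in the set → false
  NOT resource owner approved: no → true
  device is managed: yes → true
  MFA completed: no → false
  clearance level ≥ 2: 3 ≥ 2 is true
  department ∈ {finance, ops, sales}: legal is not in the set → false
  role ∈ {admin, guest, owner}: viewer is not in the set → false
  department ∈ {eng, hr, ops, sales}: legal is not in the set → false
  resource owner approved: no → false
  account age ≤ 1359 days: 2008 ≤ 1359 is false
  source IP on allow-list: no → false
  account age ≥ 487 days: 2008 ≥ 487 is true
  request region = eu-west: eu-west == eu-west is true
Combine:
[1.1.1] false → true (antecedent false ⇒ implication holds) = true
[1.1.2.1] true AND false AND true = false
[1.1.2] NOT false = true
[1.1] true OR true = true
[1.2.1] false OR true = true
[1.2.2.1.1] true OR false OR true = true
[1.2.2.1] NOT true = false
[1.2.2] NOT false = true
[1.2] true OR true = true
[1.3.1] exactly-one(false, false) = false
[1.3.2.2] false AND false = false
[1.3.2] false OR false = false
[1.3] false → false (antecedent false ⇒ implication holds) = true
[1] true OR true OR true = true
[2] exactly-one(false, true, true) = false
[root] true AND false = false
Overall: false → denied

Denied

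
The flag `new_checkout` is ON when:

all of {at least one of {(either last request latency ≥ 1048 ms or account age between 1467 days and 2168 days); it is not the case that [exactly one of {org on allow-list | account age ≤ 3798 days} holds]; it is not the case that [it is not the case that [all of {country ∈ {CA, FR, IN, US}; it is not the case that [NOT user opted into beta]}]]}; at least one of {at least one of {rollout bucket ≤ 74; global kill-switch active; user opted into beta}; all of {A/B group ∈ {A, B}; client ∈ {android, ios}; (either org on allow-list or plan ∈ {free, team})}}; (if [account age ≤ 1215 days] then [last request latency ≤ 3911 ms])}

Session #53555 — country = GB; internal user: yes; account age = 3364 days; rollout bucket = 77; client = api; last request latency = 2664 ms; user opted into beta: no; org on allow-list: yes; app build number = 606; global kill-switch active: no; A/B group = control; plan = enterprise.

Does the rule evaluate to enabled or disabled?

Disabled

Atomic conditions:
  last request latency ≥ 1048 ms: 2664 ≥ 1048 is true
  account age between 1467 days and 2168 days: 3364 in [1467, 2168] is false
  org on allow-list: yes → true
  account age ≤ 3798 days: 3364 ≤ 3798 is true
  country ∈ {CA, FR, IN, US}: GB is not in the set → false
  NOT user opted into beta: no → true
  rollout bucket ≤ 74: 77 ≤ 74 is false
  global kill-switch active: no → false
  user opted into beta: no → false
  A/B group ∈ {A, B}: control is not in the set → false
  client ∈ {android, ios}: api is not in the set → false
  plan ∈ {free, team}: enterprise is not in the set → false
  account age ≤ 1215 days: 3364 ≤ 1215 is false
  last request latency ≤ 3911 ms: 2664 ≤ 3911 is true
Combine:
[1.1] true OR false = true
[1.2.1] exactly-one(true, true) = false
[1.2] NOT false = true
[1.3.1.1.2] NOT true = false
[1.3.1.1] false AND false = false
[1.3.1] NOT false = true
[1.3] NOT true = false
[1] true OR true OR false = true
[2.1] false OR false OR false = false
[2.2.3] true OR false = true
[2.2] false AND false AND true = false
[2] false OR false = false
[3] false → true (antecedent false ⇒ implication holds) = true
[root] true AND false AND true = false
Overall: false → disabled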